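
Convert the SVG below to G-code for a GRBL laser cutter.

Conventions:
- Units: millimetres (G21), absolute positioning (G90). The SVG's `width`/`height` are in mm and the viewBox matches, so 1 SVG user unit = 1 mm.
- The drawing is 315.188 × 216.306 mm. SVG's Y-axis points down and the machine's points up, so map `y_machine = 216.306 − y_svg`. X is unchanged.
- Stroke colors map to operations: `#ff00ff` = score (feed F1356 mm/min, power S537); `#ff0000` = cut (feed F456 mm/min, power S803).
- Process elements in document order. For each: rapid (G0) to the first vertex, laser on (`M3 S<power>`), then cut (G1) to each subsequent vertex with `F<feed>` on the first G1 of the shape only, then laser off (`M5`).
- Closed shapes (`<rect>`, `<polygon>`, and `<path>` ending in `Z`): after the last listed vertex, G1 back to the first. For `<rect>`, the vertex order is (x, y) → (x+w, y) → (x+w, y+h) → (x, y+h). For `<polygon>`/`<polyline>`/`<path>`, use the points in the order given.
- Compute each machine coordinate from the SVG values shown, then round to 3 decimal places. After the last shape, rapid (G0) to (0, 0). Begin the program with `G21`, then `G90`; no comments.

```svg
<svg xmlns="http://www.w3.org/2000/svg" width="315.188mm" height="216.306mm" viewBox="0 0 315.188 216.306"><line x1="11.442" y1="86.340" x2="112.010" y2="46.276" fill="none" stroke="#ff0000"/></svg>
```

viewBox `0 0 315.188 216.306` with mm width/height → 1 unit = 1 mm. Flip: y_m = 216.306 − y_svg.

**Shape 1** — `<line>` line segment, stroke `#ff0000` → cut (S803, F456). Machine vertices: (11.442,129.966) → (112.010,170.030). Open path.

G21
G90
G0 X11.442 Y129.966
M3 S803
G1 X112.010 Y170.030 F456
M5
G0 X0.000 Y0.000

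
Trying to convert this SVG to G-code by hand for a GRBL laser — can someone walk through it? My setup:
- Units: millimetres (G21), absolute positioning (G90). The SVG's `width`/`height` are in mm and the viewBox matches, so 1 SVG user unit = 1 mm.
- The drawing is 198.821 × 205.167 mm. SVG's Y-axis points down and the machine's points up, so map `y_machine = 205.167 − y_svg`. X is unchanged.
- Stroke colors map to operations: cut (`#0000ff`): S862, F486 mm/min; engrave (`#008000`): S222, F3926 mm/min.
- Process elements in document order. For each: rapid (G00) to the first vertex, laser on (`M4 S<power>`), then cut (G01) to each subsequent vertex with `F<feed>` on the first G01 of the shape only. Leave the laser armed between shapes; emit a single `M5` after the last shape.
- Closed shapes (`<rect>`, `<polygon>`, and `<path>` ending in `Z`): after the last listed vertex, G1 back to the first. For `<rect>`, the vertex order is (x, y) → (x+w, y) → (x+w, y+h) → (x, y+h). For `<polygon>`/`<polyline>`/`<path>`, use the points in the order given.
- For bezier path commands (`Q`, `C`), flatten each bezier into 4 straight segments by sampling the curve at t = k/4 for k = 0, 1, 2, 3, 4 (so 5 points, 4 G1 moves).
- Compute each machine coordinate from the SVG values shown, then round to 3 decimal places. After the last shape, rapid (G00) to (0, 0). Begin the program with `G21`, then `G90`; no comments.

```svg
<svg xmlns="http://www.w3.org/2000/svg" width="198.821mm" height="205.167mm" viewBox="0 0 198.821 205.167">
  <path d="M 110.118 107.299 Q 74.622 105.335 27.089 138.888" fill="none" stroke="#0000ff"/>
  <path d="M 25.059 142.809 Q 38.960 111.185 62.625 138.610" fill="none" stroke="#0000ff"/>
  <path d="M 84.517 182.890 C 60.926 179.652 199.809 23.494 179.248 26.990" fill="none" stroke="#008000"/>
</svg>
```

G21
G90
G00 X110.118 Y97.868
M4 S862
G01 X91.618 Y96.630 F486
G01 X71.613 Y90.953
G01 X50.103 Y80.836
G01 X27.089 Y66.279
G00 X25.059 Y62.358
M4 S862
G01 X32.620 Y74.479 F486
G01 X41.401 Y79.220
G01 X51.403 Y76.579
G01 X62.625 Y66.557
G00 X84.517 Y22.277
M4 S222
G01 X92.258 Y48.494 F3926
G01 X130.746 Y102.752
G01 X169.803 Y155.748
G01 X179.248 Y178.177
M5
G00 X0.000 Y0.000

1 u = 1 mm; y_m = 205.167 − y.

[1] `<path>` quadratic bezier, #0000ff→cut S862 F486: (110.118,97.868) → (91.618,96.630) → (71.613,90.953) → (50.103,80.836) → (27.089,66.279)

[2] `<path>` quadratic bezier, #0000ff→cut S862 F486: (25.059,62.358) → (32.620,74.479) → (41.401,79.220) → (51.403,76.579) → (62.625,66.557)

[3] `<path>` cubic bezier, #008000→engrave S222 F3926: (84.517,22.277) → (92.258,48.494) → (130.746,102.752) → (169.803,155.748) → (179.248,178.177)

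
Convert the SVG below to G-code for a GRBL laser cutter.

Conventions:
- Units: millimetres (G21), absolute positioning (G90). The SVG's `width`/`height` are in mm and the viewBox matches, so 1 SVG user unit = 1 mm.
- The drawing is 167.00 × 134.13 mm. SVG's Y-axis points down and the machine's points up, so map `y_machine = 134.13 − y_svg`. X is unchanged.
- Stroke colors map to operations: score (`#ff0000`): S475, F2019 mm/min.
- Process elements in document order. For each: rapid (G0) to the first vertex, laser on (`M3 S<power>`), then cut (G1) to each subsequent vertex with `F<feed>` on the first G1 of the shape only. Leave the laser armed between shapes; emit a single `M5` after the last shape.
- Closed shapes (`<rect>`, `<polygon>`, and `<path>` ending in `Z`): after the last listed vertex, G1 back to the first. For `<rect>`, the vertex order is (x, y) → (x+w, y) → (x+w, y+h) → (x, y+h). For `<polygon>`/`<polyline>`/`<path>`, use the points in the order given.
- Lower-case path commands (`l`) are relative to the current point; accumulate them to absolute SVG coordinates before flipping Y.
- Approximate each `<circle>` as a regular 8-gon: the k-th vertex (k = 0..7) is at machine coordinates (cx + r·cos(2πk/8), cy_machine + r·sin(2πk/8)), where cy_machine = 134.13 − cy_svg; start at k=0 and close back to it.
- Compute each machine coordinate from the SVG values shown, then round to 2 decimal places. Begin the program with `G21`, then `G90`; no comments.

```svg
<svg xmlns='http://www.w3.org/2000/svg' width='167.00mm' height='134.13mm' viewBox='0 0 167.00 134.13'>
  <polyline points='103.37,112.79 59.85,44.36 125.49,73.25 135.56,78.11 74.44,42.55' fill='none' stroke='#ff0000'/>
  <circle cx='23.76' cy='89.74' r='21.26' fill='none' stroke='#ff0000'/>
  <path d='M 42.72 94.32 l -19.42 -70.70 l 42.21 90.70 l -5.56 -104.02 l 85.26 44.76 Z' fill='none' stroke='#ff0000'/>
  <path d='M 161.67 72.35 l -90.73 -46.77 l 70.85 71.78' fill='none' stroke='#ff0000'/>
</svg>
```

G21
G90
G0 X103.37 Y21.34
M3 S475
G1 X59.85 Y89.77 F2019
G1 X125.49 Y60.88
G1 X135.56 Y56.02
G1 X74.44 Y91.58
G0 X45.02 Y44.39
M3 S475
G1 X38.79 Y59.42 F2019
G1 X23.76 Y65.65
G1 X8.73 Y59.42
G1 X2.50 Y44.39
G1 X8.73 Y29.36
G1 X23.76 Y23.13
G1 X38.79 Y29.36
G1 X45.02 Y44.39
G0 X42.72 Y39.81
M3 S475
G1 X23.30 Y110.51 F2019
G1 X65.51 Y19.81
G1 X59.95 Y123.83
G1 X145.21 Y79.07
G1 X42.72 Y39.81
G0 X161.67 Y61.78
M3 S475
G1 X70.94 Y108.55 F2019
G1 X141.79 Y36.77
M5

Since the viewBox matches the mm dimensions, user units are millimetres directly. The only transform is the Y-flip y_m = 134.13 − y_svg.

Shape 1 is a open polyline drawn with `<polyline>`. Its stroke #ff0000 means score at S475, F2019. After flipping Y the toolpath is (103.37,21.34) → (59.85,89.77) → (125.49,60.88) → (135.56,56.02) → (74.44,91.58).

Shape 2 is a circle drawn with `<circle>`. Its stroke #ff0000 means score at S475, F2019. After flipping Y the toolpath is (45.02,44.39) → (38.79,59.42) → (23.76,65.65) → (8.73,59.42) → (2.50,44.39) → (8.73,29.36) → (23.76,23.13) → (38.79,29.36) → (45.02,44.39), returning to the start.

Shape 3 is a closed polygon drawn with `<path>`. Its stroke #ff0000 means score at S475, F2019. After flipping Y the toolpath is (42.72,39.81) → (23.30,110.51) → (65.51,19.81) → (59.95,123.83) → (145.21,79.07) → (42.72,39.81), returning to the start.

Shape 4 is a open polyline drawn with `<path>`. Its stroke #ff0000 means score at S475, F2019. After flipping Y the toolpath is (161.67,61.78) → (70.94,108.55) → (141.79,36.77).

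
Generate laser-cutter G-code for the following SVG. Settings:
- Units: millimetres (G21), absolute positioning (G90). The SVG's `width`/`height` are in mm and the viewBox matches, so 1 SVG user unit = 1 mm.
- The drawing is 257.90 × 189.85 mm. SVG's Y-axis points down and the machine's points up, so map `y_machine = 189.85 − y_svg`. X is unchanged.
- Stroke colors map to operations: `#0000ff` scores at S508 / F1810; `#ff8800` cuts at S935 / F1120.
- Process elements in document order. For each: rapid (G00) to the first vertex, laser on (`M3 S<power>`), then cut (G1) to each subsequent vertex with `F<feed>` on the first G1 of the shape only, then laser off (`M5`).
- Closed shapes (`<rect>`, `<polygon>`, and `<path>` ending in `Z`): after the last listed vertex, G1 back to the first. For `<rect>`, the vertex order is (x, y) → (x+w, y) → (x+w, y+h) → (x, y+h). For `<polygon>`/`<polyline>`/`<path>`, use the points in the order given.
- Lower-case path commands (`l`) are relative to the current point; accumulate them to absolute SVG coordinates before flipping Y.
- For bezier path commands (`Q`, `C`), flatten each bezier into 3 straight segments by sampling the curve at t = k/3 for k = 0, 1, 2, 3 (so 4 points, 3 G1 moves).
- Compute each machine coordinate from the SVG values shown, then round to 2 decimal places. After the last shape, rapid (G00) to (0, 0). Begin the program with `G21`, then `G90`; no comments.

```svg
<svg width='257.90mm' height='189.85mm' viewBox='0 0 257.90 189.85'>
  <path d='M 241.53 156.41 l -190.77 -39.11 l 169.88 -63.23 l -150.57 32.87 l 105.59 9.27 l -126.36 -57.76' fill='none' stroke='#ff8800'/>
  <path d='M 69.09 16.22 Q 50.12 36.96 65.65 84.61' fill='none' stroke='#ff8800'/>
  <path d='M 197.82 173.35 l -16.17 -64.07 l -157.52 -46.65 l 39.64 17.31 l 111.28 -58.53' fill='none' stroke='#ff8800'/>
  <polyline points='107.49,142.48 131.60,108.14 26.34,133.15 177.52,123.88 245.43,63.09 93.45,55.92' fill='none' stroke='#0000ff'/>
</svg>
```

G21
G90
G00 X241.53 Y33.44
M3 S935
G1 X50.76 Y72.55 F1120
G1 X220.64 Y135.78
G1 X70.07 Y102.91
G1 X175.66 Y93.64
G1 X49.30 Y151.40
M5
G00 X69.09 Y173.63
M3 S935
G1 X60.28 Y156.81 F1120
G1 X59.13 Y134.02
G1 X65.65 Y105.24
M5
G00 X197.82 Y16.50
M3 S935
G1 X181.65 Y80.57 F1120
G1 X24.13 Y127.22
G1 X63.77 Y109.91
G1 X175.05 Y168.44
M5
G00 X107.49 Y47.37
M3 S508
G1 X131.60 Y81.71 F1810
G1 X26.34 Y56.70
G1 X177.52 Y65.97
G1 X245.43 Y126.76
G1 X93.45 Y133.93
M5
G00 X0.00 Y0.00

1 u = 1 mm; y_m = 189.85 − y.

[1] `<path>` open polyline, #ff8800→cut S935 F1120: (241.53,33.44) → (50.76,72.55) → (220.64,135.78) → (70.07,102.91) → (175.66,93.64) → (49.30,151.40)

[2] `<path>` quadratic bezier, #ff8800→cut S935 F1120: (69.09,173.63) → (60.28,156.81) → (59.13,134.02) → (65.65,105.24)

[3] `<path>` open polyline, #ff8800→cut S935 F1120: (197.82,16.50) → (181.65,80.57) → (24.13,127.22) → (63.77,109.91) → (175.05,168.44)

[4] `<polyline>` open polyline, #0000ff→score S508 F1810: (107.49,47.37) → (131.60,81.71) → (26.34,56.70) → (177.52,65.97) → (245.43,126.76) → (93.45,133.93)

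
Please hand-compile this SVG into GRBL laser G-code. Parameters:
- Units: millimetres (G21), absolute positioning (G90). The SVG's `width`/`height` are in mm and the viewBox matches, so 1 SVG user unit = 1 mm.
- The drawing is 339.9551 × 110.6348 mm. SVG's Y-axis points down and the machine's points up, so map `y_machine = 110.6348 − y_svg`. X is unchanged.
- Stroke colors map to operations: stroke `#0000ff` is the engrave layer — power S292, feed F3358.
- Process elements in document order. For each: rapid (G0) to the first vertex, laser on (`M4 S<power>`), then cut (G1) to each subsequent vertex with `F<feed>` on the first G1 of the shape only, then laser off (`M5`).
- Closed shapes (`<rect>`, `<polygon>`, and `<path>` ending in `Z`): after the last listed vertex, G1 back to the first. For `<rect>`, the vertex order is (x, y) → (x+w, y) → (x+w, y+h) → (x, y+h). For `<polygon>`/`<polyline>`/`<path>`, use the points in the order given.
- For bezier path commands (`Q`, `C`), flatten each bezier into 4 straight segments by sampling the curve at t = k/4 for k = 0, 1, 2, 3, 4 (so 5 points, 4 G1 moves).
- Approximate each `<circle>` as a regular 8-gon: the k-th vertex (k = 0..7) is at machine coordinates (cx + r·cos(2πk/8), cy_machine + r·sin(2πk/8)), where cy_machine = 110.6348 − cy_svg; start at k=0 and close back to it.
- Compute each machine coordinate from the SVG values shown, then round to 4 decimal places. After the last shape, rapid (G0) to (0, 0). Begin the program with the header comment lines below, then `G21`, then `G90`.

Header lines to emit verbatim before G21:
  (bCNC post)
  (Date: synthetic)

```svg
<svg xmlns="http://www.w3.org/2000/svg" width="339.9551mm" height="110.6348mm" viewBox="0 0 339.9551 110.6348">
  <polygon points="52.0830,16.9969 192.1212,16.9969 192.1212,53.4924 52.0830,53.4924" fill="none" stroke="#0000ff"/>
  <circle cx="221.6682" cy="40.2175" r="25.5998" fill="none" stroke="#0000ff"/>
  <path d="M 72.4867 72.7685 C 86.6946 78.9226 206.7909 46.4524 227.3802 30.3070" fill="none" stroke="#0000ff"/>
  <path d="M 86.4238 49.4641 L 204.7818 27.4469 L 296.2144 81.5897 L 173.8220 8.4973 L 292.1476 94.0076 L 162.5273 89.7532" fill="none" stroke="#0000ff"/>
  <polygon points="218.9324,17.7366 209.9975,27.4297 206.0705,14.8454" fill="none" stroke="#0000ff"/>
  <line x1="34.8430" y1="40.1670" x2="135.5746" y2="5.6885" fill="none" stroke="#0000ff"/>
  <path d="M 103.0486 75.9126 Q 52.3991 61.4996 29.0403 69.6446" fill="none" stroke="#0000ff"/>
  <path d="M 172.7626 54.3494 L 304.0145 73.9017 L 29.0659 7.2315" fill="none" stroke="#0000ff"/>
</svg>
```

1 u = 1 mm; y_m = 110.6348 − y.

[1] `<polygon>` rectangle, #0000ff→engrave S292 F3358: (52.0830,93.6379) → (192.1212,93.6379) → (192.1212,57.1424) → (52.0830,57.1424) → (52.0830,93.6379) (closed)

[2] `<circle>` circle, #0000ff→engrave S292 F3358: (247.2680,70.4173) → (239.7700,88.5191) → (221.6682,96.0171) → (203.5664,88.5191) → (196.0684,70.4173) → (203.5664,52.3155) → (221.6682,44.8175) → (239.7700,52.3155) → (247.2680,70.4173) (closed)

[3] `<path>` cubic bezier, #0000ff→engrave S292 F3358: (72.4867,37.8663) → (99.7874,39.6342) → (147.5404,50.7347) → (196.4900,66.0164) → (227.3802,80.3278)

[4] `<path>` open polyline, #0000ff→engrave S292 F3358: (86.4238,61.1707) → (204.7818,83.1879) → (296.2144,29.0451) → (173.8220,102.1375) → (292.1476,16.6272) → (162.5273,20.8816)

[5] `<polygon>` regular polygon, #0000ff→engrave S292 F3358: (218.9324,92.8982) → (209.9975,83.2051) → (206.0705,95.7894) → (218.9324,92.8982) (closed)

[6] `<line>` line segment, #0000ff→engrave S292 F3358: (34.8430,70.4678) → (135.5746,104.9463)

[7] `<path>` quadratic bezier, #0000ff→engrave S292 F3358: (103.0486,34.7222) → (79.4295,40.5188) → (59.2218,43.4957) → (42.4254,43.6528) → (29.0403,40.9902)

[8] `<path>` open polyline, #0000ff→engrave S292 F3358: (172.7626,56.2854) → (304.0145,36.7331) → (29.0659,103.4033)

(bCNC post)
(Date: synthetic)
G21
G90
G0 X52.0830 Y93.6379
M4 S292
G1 X192.1212 Y93.6379 F3358
G1 X192.1212 Y57.1424
G1 X52.0830 Y57.1424
G1 X52.0830 Y93.6379
M5
G0 X247.2680 Y70.4173
M4 S292
G1 X239.7700 Y88.5191 F3358
G1 X221.6682 Y96.0171
G1 X203.5664 Y88.5191
G1 X196.0684 Y70.4173
G1 X203.5664 Y52.3155
G1 X221.6682 Y44.8175
G1 X239.7700 Y52.3155
G1 X247.2680 Y70.4173
M5
G0 X72.4867 Y37.8663
M4 S292
G1 X99.7874 Y39.6342 F3358
G1 X147.5404 Y50.7347
G1 X196.4900 Y66.0164
G1 X227.3802 Y80.3278
M5
G0 X86.4238 Y61.1707
M4 S292
G1 X204.7818 Y83.1879 F3358
G1 X296.2144 Y29.0451
G1 X173.8220 Y102.1375
G1 X292.1476 Y16.6272
G1 X162.5273 Y20.8816
M5
G0 X218.9324 Y92.8982
M4 S292
G1 X209.9975 Y83.2051 F3358
G1 X206.0705 Y95.7894
G1 X218.9324 Y92.8982
M5
G0 X34.8430 Y70.4678
M4 S292
G1 X135.5746 Y104.9463 F3358
M5
G0 X103.0486 Y34.7222
M4 S292
G1 X79.4295 Y40.5188 F3358
G1 X59.2218 Y43.4957
G1 X42.4254 Y43.6528
G1 X29.0403 Y40.9902
M5
G0 X172.7626 Y56.2854
M4 S292
G1 X304.0145 Y36.7331 F3358
G1 X29.0659 Y103.4033
M5
G0 X0.0000 Y0.0000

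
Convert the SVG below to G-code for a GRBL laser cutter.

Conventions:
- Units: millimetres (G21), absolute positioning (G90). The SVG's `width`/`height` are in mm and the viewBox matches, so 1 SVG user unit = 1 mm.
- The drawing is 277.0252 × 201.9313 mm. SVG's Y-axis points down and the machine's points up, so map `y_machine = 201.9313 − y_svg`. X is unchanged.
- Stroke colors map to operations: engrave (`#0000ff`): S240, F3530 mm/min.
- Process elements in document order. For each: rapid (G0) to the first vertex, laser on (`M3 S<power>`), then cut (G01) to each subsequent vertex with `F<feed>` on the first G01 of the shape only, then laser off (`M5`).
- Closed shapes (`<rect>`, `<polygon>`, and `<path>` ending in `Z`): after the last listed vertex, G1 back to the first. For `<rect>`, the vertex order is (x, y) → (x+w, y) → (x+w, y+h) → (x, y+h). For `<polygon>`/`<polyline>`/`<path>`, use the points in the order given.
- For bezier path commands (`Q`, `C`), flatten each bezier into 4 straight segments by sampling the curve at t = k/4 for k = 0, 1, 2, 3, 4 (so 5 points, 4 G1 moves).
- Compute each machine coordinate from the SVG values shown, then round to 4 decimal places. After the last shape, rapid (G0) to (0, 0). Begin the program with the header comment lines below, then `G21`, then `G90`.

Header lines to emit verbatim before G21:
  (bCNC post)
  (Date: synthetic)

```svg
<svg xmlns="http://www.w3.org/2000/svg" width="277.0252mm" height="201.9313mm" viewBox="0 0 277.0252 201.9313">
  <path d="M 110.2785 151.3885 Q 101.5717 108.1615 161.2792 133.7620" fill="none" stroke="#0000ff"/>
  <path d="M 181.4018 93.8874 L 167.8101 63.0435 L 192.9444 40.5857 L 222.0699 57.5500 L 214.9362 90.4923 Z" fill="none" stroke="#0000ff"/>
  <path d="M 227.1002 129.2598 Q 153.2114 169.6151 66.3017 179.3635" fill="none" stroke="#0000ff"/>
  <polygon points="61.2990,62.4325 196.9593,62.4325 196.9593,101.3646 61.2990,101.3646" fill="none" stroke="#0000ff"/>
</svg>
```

1 u = 1 mm; y_m = 201.9313 − y.

[1] `<path>` quadratic bezier, #0000ff→engrave S240 F3530: (110.2785,50.5428) → (110.2010,67.8546) → (118.6753,76.5629) → (135.7013,76.6678) → (161.2792,68.1693)

[2] `<path>` regular polygon, #0000ff→engrave S240 F3530: (181.4018,108.0439) → (167.8101,138.8878) → (192.9444,161.3456) → (222.0699,144.3813) → (214.9362,111.4390) → (181.4018,108.0439) (closed)

[3] `<path>` quadratic bezier, #0000ff→engrave S240 F3530: (227.1002,72.6715) → (189.3420,54.4068) → (149.9562,39.9679) → (108.9427,29.3549) → (66.3017,22.5678)

[4] `<polygon>` rectangle, #0000ff→engrave S240 F3530: (61.2990,139.4988) → (196.9593,139.4988) → (196.9593,100.5667) → (61.2990,100.5667) → (61.2990,139.4988) (closed)

(bCNC post)
(Date: synthetic)
G21
G90
G0 X110.2785 Y50.5428
M3 S240
G01 X110.2010 Y67.8546 F3530
G01 X118.6753 Y76.5629
G01 X135.7013 Y76.6678
G01 X161.2792 Y68.1693
M5
G0 X181.4018 Y108.0439
M3 S240
G01 X167.8101 Y138.8878 F3530
G01 X192.9444 Y161.3456
G01 X222.0699 Y144.3813
G01 X214.9362 Y111.4390
G01 X181.4018 Y108.0439
M5
G0 X227.1002 Y72.6715
M3 S240
G01 X189.3420 Y54.4068 F3530
G01 X149.9562 Y39.9679
G01 X108.9427 Y29.3549
G01 X66.3017 Y22.5678
M5
G0 X61.2990 Y139.4988
M3 S240
G01 X196.9593 Y139.4988 F3530
G01 X196.9593 Y100.5667
G01 X61.2990 Y100.5667
G01 X61.2990 Y139.4988
M5
G0 X0.0000 Y0.0000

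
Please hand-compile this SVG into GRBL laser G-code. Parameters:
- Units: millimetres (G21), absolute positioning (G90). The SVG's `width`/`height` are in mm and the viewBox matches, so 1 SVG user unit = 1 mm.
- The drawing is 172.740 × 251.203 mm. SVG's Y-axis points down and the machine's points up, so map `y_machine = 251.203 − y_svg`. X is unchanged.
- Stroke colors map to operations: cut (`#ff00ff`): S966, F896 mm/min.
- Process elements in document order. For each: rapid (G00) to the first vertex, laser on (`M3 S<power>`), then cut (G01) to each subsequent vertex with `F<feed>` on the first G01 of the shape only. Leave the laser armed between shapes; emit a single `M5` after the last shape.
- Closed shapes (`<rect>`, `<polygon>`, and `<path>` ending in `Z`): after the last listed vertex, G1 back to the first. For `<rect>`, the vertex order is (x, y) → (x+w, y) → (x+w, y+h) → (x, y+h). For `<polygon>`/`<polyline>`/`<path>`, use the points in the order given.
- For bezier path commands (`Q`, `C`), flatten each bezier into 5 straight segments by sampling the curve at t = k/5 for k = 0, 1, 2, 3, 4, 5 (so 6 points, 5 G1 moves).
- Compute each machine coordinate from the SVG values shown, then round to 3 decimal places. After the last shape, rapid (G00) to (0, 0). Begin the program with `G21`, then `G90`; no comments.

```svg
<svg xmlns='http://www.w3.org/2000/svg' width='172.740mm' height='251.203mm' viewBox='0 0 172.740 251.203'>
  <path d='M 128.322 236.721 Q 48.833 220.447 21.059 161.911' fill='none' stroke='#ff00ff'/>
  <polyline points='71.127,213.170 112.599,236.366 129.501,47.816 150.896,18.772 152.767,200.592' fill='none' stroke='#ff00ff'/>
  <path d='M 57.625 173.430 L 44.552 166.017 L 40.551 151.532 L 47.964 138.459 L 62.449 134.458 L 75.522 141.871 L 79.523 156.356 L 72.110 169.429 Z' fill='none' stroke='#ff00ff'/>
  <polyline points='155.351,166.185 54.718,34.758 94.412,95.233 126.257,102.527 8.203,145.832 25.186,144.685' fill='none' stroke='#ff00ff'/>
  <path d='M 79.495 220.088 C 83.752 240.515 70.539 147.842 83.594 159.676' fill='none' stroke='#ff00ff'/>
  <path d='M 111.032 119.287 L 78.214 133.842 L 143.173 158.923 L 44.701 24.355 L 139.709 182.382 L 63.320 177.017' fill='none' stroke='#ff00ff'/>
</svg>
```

G21
G90
G00 X128.322 Y14.482
M3 S966
G01 X98.595 Y22.682 F896
G01 X73.005 Y34.263
G01 X51.553 Y49.225
G01 X34.237 Y67.568
G01 X21.059 Y89.292
G00 X71.127 Y38.033
M3 S966
G01 X112.599 Y14.837 F896
G01 X129.501 Y203.387
G01 X150.896 Y232.431
G01 X152.767 Y50.611
G00 X57.625 Y77.773
M3 S966
G01 X44.552 Y85.186 F896
G01 X40.551 Y99.671
G01 X47.964 Y112.744
G01 X62.449 Y116.745
G01 X75.522 Y109.332
G01 X79.523 Y94.847
G01 X72.110 Y81.774
G01 X57.625 Y77.773
G00 X155.351 Y85.018
M3 S966
G01 X54.718 Y216.445 F896
G01 X94.412 Y155.970
G01 X126.257 Y148.676
G01 X8.203 Y105.371
G01 X25.186 Y106.518
G00 X79.495 Y31.115
M3 S966
G01 X80.303 Y30.690 F896
G01 X79.017 Y46.964
G01 X77.737 Y69.491
G01 X78.563 Y87.827
G01 X83.594 Y91.527
G00 X111.032 Y131.916
M3 S966
G01 X78.214 Y117.361 F896
G01 X143.173 Y92.280
G01 X44.701 Y226.848
G01 X139.709 Y68.821
G01 X63.320 Y74.186
M5
G00 X0.000 Y0.000

Since the viewBox matches the mm dimensions, user units are millimetres directly. The only transform is the Y-flip y_m = 251.203 − y_svg.

Shape 1 is a quadratic bezier drawn with `<path>`. Its stroke #ff00ff means cut at S966, F896. After flipping Y the toolpath is (128.322,14.482) → (98.595,22.682) → (73.005,34.263) → (51.553,49.225) → (34.237,67.568) → (21.059,89.292).

Shape 2 is a open polyline drawn with `<polyline>`. Its stroke #ff00ff means cut at S966, F896. After flipping Y the toolpath is (71.127,38.033) → (112.599,14.837) → (129.501,203.387) → (150.896,232.431) → (152.767,50.611).

Shape 3 is a regular polygon drawn with `<path>`. Its stroke #ff00ff means cut at S966, F896. After flipping Y the toolpath is (57.625,77.773) → (44.552,85.186) → (40.551,99.671) → (47.964,112.744) → (62.449,116.745) → (75.522,109.332) → (79.523,94.847) → (72.110,81.774) → (57.625,77.773), returning to the start.

Shape 4 is a open polyline drawn with `<polyline>`. Its stroke #ff00ff means cut at S966, F896. After flipping Y the toolpath is (155.351,85.018) → (54.718,216.445) → (94.412,155.970) → (126.257,148.676) → (8.203,105.371) → (25.186,106.518).

Shape 5 is a cubic bezier drawn with `<path>`. Its stroke #ff00ff means cut at S966, F896. After flipping Y the toolpath is (79.495,31.115) → (80.303,30.690) → (79.017,46.964) → (77.737,69.491) → (78.563,87.827) → (83.594,91.527).

Shape 6 is a open polyline drawn with `<path>`. Its stroke #ff00ff means cut at S966, F896. After flipping Y the toolpath is (111.032,131.916) → (78.214,117.361) → (143.173,92.280) → (44.701,226.848) → (139.709,68.821) → (63.320,74.186).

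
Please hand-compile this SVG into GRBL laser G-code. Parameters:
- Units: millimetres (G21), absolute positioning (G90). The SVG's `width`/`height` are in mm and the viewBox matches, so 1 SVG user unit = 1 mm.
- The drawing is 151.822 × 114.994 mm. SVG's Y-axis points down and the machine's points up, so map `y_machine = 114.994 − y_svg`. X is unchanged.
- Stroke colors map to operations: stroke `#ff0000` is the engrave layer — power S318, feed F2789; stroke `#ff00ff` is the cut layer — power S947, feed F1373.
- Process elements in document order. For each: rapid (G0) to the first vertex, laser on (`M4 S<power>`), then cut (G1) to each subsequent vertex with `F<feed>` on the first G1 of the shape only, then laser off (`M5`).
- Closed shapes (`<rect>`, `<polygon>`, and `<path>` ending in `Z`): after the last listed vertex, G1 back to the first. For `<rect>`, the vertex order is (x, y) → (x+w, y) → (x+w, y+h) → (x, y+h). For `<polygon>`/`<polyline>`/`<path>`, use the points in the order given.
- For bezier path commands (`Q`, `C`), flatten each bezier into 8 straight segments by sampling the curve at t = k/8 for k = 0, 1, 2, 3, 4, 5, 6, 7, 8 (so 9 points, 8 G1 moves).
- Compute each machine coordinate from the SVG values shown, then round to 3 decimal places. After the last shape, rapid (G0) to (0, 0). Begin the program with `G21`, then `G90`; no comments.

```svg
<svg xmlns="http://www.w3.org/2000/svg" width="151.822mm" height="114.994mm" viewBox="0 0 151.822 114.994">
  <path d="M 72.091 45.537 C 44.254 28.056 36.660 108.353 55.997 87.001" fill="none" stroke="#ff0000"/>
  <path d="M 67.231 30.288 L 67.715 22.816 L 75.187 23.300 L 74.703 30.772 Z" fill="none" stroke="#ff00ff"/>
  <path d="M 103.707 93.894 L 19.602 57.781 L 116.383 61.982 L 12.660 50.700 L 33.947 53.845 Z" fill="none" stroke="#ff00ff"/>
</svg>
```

G21
G90
G0 X72.091 Y69.457
M4 S318
G1 X62.614 Y71.819 F2789
G1 X55.113 Y67.350
G1 X49.667 Y58.390
G1 X46.354 Y47.273
G1 X45.252 Y36.339
G1 X46.439 Y27.922
G1 X49.995 Y24.361
G1 X55.997 Y27.993
M5
G0 X67.231 Y84.706
M4 S947
G1 X67.715 Y92.178 F1373
G1 X75.187 Y91.694
G1 X74.703 Y84.222
G1 X67.231 Y84.706
M5
G0 X103.707 Y21.100
M4 S947
G1 X19.602 Y57.213 F1373
G1 X116.383 Y53.012
G1 X12.660 Y64.294
G1 X33.947 Y61.149
G1 X103.707 Y21.100
M5
G0 X0.000 Y0.000

1 u = 1 mm; y_m = 114.994 − y.

[1] `<path>` cubic bezier, #ff0000→engrave S318 F2789: (72.091,69.457) → (62.614,71.819) → (55.113,67.350) → (49.667,58.390) → (46.354,47.273) → (45.252,36.339) → (46.439,27.922) → (49.995,24.361) → (55.997,27.993)

[2] `<path>` regular polygon, #ff00ff→cut S947 F1373: (67.231,84.706) → (67.715,92.178) → (75.187,91.694) → (74.703,84.222) → (67.231,84.706) (closed)

[3] `<path>` closed polygon, #ff00ff→cut S947 F1373: (103.707,21.100) → (19.602,57.213) → (116.383,53.012) → (12.660,64.294) → (33.947,61.149) → (103.707,21.100) (closed)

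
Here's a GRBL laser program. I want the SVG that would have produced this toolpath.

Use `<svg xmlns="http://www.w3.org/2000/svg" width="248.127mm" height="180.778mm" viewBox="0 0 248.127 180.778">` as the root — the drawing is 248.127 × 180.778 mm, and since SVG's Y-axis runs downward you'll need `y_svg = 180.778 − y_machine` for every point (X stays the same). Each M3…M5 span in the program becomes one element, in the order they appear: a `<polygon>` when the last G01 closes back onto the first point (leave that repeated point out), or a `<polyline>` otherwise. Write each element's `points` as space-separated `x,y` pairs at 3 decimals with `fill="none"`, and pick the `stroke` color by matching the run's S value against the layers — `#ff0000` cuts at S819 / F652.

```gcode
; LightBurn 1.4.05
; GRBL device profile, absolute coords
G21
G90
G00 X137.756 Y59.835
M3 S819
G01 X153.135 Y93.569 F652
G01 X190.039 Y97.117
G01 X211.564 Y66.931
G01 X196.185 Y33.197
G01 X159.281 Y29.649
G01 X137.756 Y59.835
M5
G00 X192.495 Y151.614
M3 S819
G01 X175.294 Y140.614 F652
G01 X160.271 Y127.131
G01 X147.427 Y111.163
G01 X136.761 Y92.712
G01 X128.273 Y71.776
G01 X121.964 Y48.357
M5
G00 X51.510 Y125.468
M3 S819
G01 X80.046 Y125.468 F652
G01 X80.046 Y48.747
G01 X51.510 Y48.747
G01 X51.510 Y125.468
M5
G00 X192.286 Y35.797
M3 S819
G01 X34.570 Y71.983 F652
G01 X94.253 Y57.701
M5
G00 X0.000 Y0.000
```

<svg xmlns="http://www.w3.org/2000/svg" width="248.127mm" height="180.778mm" viewBox="0 0 248.127 180.778">
  <polygon points="137.756,120.943 153.135,87.209 190.039,83.661 211.564,113.847 196.185,147.581 159.281,151.129" fill="none" stroke="#ff0000"/>
  <polyline points="192.495,29.164 175.294,40.164 160.271,53.647 147.427,69.615 136.761,88.066 128.273,109.002 121.964,132.421" fill="none" stroke="#ff0000"/>
  <polygon points="51.510,55.310 80.046,55.310 80.046,132.031 51.510,132.031" fill="none" stroke="#ff0000"/>
  <polyline points="192.286,144.981 34.570,108.795 94.253,123.077" fill="none" stroke="#ff0000"/>
</svg>

Each laser-on run becomes one SVG element. Flip Y back into SVG space with y_svg = 180.778 − y_machine. Every run uses S819, so all elements get stroke `#ff0000` (cut).

Run 1: The run returns to its start, so emit a `<polygon>` with points (Y-flipped): 137.756,120.943 153.135,87.209 190.039,83.661 211.564,113.847 196.185,147.581 159.281,151.129.

Run 2: The run is open, so emit a `<polyline>` with points (Y-flipped): 192.495,29.164 175.294,40.164 160.271,53.647 147.427,69.615 136.761,88.066 128.273,109.002 121.964,132.421.

Run 3: The run returns to its start, so emit a `<polygon>` with points (Y-flipped): 51.510,55.310 80.046,55.310 80.046,132.031 51.510,132.031.

Run 4: The run is open, so emit a `<polyline>` with points (Y-flipped): 192.286,144.981 34.570,108.795 94.253,123.077.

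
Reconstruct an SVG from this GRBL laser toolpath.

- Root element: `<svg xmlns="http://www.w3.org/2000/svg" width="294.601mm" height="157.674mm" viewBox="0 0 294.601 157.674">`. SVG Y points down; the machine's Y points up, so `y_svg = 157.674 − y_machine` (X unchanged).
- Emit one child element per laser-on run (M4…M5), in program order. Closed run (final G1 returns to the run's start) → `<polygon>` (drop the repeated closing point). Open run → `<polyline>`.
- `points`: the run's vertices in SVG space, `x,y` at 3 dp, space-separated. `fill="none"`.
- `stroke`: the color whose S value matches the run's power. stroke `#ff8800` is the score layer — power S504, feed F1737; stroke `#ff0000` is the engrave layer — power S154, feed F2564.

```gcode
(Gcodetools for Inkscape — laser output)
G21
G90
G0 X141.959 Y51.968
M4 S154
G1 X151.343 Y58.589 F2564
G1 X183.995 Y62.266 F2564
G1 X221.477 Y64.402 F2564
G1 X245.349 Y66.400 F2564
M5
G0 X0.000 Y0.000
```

Machine Y-up, SVG Y-down with viewBox height 157.674, so y_svg = 157.674 − y_machine; X carries over. Every run uses S154, so all elements get stroke `#ff0000` (engrave).

Run 1: The run is open, so emit a `<polyline>` with points (Y-flipped): 141.959,105.706 151.343,99.085 183.995,95.408 221.477,93.272 245.349,91.274.

<svg xmlns="http://www.w3.org/2000/svg" width="294.601mm" height="157.674mm" viewBox="0 0 294.601 157.674">
  <polyline points="141.959,105.706 151.343,99.085 183.995,95.408 221.477,93.272 245.349,91.274" fill="none" stroke="#ff0000"/>
</svg>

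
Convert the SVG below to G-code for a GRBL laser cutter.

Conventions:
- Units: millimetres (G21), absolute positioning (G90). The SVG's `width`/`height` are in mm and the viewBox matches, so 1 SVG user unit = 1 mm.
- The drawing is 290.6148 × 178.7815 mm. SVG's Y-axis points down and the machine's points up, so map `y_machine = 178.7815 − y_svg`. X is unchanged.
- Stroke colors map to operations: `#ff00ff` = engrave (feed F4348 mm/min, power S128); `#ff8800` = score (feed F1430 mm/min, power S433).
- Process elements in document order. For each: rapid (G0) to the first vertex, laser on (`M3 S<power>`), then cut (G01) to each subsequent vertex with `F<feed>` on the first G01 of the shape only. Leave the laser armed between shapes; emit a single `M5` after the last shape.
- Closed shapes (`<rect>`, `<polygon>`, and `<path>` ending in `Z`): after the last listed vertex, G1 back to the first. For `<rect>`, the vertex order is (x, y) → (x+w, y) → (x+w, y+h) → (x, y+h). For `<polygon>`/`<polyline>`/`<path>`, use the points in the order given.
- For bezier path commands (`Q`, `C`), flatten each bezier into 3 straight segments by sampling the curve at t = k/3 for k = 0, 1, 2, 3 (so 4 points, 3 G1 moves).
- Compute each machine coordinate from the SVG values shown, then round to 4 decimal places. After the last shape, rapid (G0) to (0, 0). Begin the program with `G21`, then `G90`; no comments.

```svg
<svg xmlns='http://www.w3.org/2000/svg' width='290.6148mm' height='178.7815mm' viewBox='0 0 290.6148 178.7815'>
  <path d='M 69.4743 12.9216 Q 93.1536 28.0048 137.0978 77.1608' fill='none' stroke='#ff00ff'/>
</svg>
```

viewBox `0 0 290.6148 178.7815` with mm width/height → 1 unit = 1 mm. Flip: y_m = 178.7815 − y_svg.

**Shape 1** — `<path>` quadratic bezier, stroke `#ff00ff` → engrave (S128, F4348). Control points (SVG): P0=(69.4743,12.9216), P1=(93.1536,28.0048), P2=(137.0978,77.1608); sampled at t=k/3. Machine vertices: (69.4743,165.8599) → (87.5122,152.0186) → (110.0533,130.6055) → (137.0978,101.6207). Open path.

G21
G90
G0 X69.4743 Y165.8599
M3 S128
G01 X87.5122 Y152.0186 F4348
G01 X110.0533 Y130.6055
G01 X137.0978 Y101.6207
M5
G0 X0.0000 Y0.0000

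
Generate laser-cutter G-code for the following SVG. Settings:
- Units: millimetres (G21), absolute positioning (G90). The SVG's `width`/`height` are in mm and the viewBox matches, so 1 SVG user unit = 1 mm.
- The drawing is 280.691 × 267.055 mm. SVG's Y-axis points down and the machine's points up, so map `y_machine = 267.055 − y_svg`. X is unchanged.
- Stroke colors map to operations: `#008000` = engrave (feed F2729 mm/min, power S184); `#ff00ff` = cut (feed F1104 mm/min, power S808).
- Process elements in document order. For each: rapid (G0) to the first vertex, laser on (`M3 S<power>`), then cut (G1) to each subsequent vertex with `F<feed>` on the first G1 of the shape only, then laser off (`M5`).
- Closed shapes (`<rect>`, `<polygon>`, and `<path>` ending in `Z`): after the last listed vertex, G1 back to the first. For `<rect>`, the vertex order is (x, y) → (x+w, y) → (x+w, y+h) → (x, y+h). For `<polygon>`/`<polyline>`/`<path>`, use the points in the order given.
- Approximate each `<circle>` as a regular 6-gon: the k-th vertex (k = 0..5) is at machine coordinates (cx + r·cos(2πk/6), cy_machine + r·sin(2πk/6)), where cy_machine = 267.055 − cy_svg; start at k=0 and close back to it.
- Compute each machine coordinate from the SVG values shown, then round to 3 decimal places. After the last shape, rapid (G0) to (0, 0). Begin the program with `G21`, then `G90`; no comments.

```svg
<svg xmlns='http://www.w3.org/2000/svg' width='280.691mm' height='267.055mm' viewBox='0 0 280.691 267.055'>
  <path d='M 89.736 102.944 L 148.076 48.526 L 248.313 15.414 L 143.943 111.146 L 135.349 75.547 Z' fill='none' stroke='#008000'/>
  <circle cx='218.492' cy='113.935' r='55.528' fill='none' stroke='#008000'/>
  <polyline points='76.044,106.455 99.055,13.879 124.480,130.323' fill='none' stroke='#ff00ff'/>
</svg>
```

G21
G90
G0 X89.736 Y164.111
M3 S184
G1 X148.076 Y218.529 F2729
G1 X248.313 Y251.641
G1 X143.943 Y155.909
G1 X135.349 Y191.508
G1 X89.736 Y164.111
M5
G0 X274.020 Y153.120
M3 S184
G1 X246.256 Y201.209 F2729
G1 X190.728 Y201.209
G1 X162.964 Y153.120
G1 X190.728 Y105.031
G1 X246.256 Y105.031
G1 X274.020 Y153.120
M5
G0 X76.044 Y160.600
M3 S808
G1 X99.055 Y253.176 F1104
G1 X124.480 Y136.732
M5
G0 X0.000 Y0.000

Since the viewBox matches the mm dimensions, user units are millimetres directly. The only transform is the Y-flip y_m = 267.055 − y_svg.

Shape 1 is a closed polygon drawn with `<path>`. Its stroke #008000 means engrave at S184, F2729. After flipping Y the toolpath is (89.736,164.111) → (148.076,218.529) → (248.313,251.641) → (143.943,155.909) → (135.349,191.508) → (89.736,164.111), returning to the start.

Shape 2 is a circle drawn with `<circle>`. Its stroke #008000 means engrave at S184, F2729. After flipping Y the toolpath is (274.020,153.120) → (246.256,201.209) → (190.728,201.209) → (162.964,153.120) → (190.728,105.031) → (246.256,105.031) → (274.020,153.120), returning to the start.

Shape 3 is a open polyline drawn with `<polyline>`. Its stroke #ff00ff means cut at S808, F1104. After flipping Y the toolpath is (76.044,160.600) → (99.055,253.176) → (124.480,136.732).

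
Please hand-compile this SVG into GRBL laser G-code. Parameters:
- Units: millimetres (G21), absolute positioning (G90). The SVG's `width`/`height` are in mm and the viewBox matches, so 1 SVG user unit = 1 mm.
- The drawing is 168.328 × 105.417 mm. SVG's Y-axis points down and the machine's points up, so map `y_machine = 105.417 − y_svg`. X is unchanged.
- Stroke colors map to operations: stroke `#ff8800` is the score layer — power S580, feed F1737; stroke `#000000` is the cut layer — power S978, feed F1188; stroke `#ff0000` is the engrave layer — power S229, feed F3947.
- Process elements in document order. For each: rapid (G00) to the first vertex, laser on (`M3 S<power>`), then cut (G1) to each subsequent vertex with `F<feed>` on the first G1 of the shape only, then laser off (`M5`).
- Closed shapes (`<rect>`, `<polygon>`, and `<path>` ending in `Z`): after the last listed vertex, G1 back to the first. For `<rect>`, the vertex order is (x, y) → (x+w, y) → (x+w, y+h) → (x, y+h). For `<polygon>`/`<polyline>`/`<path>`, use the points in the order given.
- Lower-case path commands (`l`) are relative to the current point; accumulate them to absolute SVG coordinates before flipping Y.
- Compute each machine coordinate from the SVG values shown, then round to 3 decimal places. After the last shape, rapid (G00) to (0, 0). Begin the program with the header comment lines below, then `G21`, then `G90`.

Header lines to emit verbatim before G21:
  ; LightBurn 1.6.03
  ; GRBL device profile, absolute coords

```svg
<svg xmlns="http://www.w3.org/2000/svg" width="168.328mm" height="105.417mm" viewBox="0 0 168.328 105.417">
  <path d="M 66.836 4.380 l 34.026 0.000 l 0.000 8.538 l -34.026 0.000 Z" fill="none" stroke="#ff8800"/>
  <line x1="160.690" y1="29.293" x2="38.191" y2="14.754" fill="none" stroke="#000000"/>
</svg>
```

Since the viewBox matches the mm dimensions, user units are millimetres directly. The only transform is the Y-flip y_m = 105.417 − y_svg.

Shape 1 is a rectangle drawn with `<path>`. Its stroke #ff8800 means score at S580, F1737. After flipping Y the toolpath is (66.836,101.037) → (100.862,101.037) → (100.862,92.499) → (66.836,92.499) → (66.836,101.037), returning to the start.

Shape 2 is a line segment drawn with `<line>`. Its stroke #000000 means cut at S978, F1188. After flipping Y the toolpath is (160.690,76.124) → (38.191,90.663).

; LightBurn 1.6.03
; GRBL device profile, absolute coords
G21
G90
G00 X66.836 Y101.037
M3 S580
G1 X100.862 Y101.037 F1737
G1 X100.862 Y92.499
G1 X66.836 Y92.499
G1 X66.836 Y101.037
M5
G00 X160.690 Y76.124
M3 S978
G1 X38.191 Y90.663 F1188
M5
G00 X0.000 Y0.000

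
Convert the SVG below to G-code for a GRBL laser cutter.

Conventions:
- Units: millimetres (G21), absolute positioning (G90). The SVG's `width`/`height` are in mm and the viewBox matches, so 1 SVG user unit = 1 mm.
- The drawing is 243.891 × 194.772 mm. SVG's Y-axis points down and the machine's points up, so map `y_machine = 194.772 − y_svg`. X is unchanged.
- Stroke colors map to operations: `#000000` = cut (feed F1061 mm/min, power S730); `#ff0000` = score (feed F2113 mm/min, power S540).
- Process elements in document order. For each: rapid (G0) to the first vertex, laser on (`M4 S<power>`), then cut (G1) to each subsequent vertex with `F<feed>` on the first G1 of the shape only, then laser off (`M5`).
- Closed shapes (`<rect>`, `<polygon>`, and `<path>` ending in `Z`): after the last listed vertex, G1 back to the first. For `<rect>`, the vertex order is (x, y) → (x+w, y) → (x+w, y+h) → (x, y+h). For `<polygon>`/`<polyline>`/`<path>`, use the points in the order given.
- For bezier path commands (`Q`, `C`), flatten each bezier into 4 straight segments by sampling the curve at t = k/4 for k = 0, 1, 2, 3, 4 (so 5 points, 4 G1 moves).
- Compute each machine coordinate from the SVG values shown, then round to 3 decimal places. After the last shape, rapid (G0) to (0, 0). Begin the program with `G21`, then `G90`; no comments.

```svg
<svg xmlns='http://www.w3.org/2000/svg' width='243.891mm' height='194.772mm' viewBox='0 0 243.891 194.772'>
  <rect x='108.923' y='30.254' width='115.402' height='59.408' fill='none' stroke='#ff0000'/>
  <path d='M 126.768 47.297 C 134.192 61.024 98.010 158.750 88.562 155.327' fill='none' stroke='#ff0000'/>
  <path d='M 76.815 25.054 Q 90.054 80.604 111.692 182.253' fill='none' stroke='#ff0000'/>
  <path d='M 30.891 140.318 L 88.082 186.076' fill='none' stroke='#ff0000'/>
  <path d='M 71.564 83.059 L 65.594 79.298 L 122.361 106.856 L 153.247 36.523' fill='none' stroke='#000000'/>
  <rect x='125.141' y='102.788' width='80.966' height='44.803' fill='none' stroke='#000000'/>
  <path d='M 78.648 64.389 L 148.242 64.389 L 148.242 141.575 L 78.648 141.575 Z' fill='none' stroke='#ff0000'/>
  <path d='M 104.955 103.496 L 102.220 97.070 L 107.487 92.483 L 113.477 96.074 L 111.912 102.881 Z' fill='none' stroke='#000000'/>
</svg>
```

1 u = 1 mm; y_m = 194.772 − y.

[1] `<rect>` rectangle, #ff0000→score S540 F2113: (108.923,164.518) → (224.325,164.518) → (224.325,105.110) → (108.923,105.110) → (108.923,164.518) (closed)

[2] `<path>` cubic bezier, #ff0000→score S540 F2113: (126.768,147.475) → (125.259,124.323) → (113.992,87.029) → (99.562,52.950) → (88.562,39.445)

[3] `<path>` quadratic bezier, #ff0000→score S540 F2113: (76.815,169.718) → (83.959,139.062) → (92.154,102.643) → (101.398,60.462) → (111.692,12.519)

[4] `<path>` line segment, #ff0000→score S540 F2113: (30.891,54.454) → (88.082,8.696)

[5] `<path>` open polyline, #000000→cut S730 F1061: (71.564,111.713) → (65.594,115.474) → (122.361,87.916) → (153.247,158.249)

[6] `<rect>` rectangle, #000000→cut S730 F1061: (125.141,91.984) → (206.107,91.984) → (206.107,47.181) → (125.141,47.181) → (125.141,91.984) (closed)

[7] `<path>` rectangle, #ff0000→score S540 F2113: (78.648,130.383) → (148.242,130.383) → (148.242,53.197) → (78.648,53.197) → (78.648,130.383) (closed)

[8] `<path>` regular polygon, #000000→cut S730 F1061: (104.955,91.276) → (102.220,97.702) → (107.487,102.289) → (113.477,98.698) → (111.912,91.891) → (104.955,91.276) (closed)

G21
G90
G0 X108.923 Y164.518
M4 S540
G1 X224.325 Y164.518 F2113
G1 X224.325 Y105.110
G1 X108.923 Y105.110
G1 X108.923 Y164.518
M5
G0 X126.768 Y147.475
M4 S540
G1 X125.259 Y124.323 F2113
G1 X113.992 Y87.029
G1 X99.562 Y52.950
G1 X88.562 Y39.445
M5
G0 X76.815 Y169.718
M4 S540
G1 X83.959 Y139.062 F2113
G1 X92.154 Y102.643
G1 X101.398 Y60.462
G1 X111.692 Y12.519
M5
G0 X30.891 Y54.454
M4 S540
G1 X88.082 Y8.696 F2113
M5
G0 X71.564 Y111.713
M4 S730
G1 X65.594 Y115.474 F1061
G1 X122.361 Y87.916
G1 X153.247 Y158.249
M5
G0 X125.141 Y91.984
M4 S730
G1 X206.107 Y91.984 F1061
G1 X206.107 Y47.181
G1 X125.141 Y47.181
G1 X125.141 Y91.984
M5
G0 X78.648 Y130.383
M4 S540
G1 X148.242 Y130.383 F2113
G1 X148.242 Y53.197
G1 X78.648 Y53.197
G1 X78.648 Y130.383
M5
G0 X104.955 Y91.276
M4 S730
G1 X102.220 Y97.702 F1061
G1 X107.487 Y102.289
G1 X113.477 Y98.698
G1 X111.912 Y91.891
G1 X104.955 Y91.276
M5
G0 X0.000 Y0.000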